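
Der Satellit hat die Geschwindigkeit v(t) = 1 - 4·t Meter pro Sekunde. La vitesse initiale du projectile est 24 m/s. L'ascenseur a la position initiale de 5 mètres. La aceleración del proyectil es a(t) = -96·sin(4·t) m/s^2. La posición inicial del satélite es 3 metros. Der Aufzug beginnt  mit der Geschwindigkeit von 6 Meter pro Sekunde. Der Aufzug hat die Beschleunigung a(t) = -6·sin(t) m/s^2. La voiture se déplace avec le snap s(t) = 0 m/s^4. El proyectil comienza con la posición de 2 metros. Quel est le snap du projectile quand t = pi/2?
En partant de l'accélération a(t) = -96·sin(4·t), nous prenons 2 dérivées. En dérivant l'accélération, nous obtenons le jerk: j(t) = -384·cos(4·t). La dérivée du jerk donne le snap: s(t) = 1536·sin(4·t). En utilisant s(t) = 1536·sin(4·t) et en substituant t = pi/2, nous trouvons s = 0.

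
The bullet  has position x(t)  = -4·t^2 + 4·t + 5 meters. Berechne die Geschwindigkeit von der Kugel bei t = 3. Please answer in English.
We must differentiate our position equation x(t) = -4·t^2 + 4·t + 5 1 time. Differentiating position, we get velocity: v(t) = 4 - 8·t. We have velocity v(t) = 4 - 8·t. Substituting t = 3: v(3) = -20.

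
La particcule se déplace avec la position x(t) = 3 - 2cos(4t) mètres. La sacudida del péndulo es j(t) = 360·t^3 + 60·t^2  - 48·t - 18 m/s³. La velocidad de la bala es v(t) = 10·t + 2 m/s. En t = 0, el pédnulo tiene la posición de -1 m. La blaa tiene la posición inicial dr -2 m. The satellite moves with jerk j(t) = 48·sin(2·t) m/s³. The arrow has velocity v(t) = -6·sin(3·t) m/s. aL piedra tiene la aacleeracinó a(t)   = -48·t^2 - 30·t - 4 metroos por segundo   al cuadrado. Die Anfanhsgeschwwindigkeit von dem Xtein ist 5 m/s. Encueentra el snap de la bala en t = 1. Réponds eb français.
Nous devons dériver notre équation de la vitesse v(t) = 10·t + 2 3 fois. En prenant d/dt de v(t), nous trouvons a(t) = 10. En prenant d/dt de a(t), nous trouvons j(t) = 0. En dérivant le jerk, nous obtenons le snap: s(t) = 0. En utilisant s(t) = 0 et en substituant t = 1, nous trouvons s = 0.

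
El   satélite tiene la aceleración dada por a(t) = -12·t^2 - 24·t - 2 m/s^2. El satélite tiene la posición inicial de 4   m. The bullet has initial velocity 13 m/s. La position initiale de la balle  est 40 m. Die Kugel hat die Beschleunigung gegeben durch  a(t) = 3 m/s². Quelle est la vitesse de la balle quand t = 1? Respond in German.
Um dies zu lösen, müssen wir 1 Stammfunktion unserer Gleichung für die Beschleunigung a(t) = 3 finden. Das Integral von der Beschleunigung ist die Geschwindigkeit. Mit v(0) = 13 erhalten wir v(t) = 3·t + 13. Wir haben die Geschwindigkeit v(t) = 3·t + 13. Durch Einsetzen von t = 1: v(1) = 16.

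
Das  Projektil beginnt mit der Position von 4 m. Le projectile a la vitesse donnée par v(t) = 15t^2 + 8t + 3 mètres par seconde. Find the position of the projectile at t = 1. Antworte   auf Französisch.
Nous devons intégrer notre équation de la vitesse v(t) = 15·t^2 + 8·t + 3 1 fois. En intégrant la vitesse et en utilisant la condition initiale x(0) = 4, nous obtenons x(t) = 5·t^3 + 4·t^2 + 3·t + 4. En utilisant x(t) = 5·t^3 + 4·t^2 + 3·t + 4 et en substituant t = 1, nous trouvons x = 16.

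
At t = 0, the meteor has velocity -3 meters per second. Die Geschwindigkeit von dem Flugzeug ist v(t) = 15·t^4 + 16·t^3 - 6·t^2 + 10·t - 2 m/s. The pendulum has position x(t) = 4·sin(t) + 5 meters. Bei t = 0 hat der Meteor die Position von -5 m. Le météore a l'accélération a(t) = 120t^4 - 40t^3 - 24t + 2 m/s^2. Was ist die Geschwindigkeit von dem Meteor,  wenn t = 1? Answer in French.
Nous devons trouver la primitive de notre équation de l'accélération a(t) = 120·t^4 - 40·t^3 - 24·t + 2 1 fois. L'intégrale de l'accélération, avec v(0) = -3, donne la vitesse: v(t) = 24·t^5 - 10·t^4 - 12·t^2 + 2·t - 3. De l'équation de la vitesse v(t) = 24·t^5 - 10·t^4 - 12·t^2 + 2·t - 3, nous substituons t = 1 pour obtenir v = 1.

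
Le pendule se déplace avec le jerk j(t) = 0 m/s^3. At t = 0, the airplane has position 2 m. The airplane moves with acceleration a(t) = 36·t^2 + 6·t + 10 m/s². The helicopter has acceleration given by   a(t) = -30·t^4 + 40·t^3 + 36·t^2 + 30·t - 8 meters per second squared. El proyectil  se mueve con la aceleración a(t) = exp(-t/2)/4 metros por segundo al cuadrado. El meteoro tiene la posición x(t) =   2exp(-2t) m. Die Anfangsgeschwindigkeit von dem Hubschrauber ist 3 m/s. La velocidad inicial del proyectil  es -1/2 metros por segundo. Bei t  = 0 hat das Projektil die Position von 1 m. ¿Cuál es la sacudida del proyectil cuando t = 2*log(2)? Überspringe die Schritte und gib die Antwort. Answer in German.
Die Antwort ist -1/16.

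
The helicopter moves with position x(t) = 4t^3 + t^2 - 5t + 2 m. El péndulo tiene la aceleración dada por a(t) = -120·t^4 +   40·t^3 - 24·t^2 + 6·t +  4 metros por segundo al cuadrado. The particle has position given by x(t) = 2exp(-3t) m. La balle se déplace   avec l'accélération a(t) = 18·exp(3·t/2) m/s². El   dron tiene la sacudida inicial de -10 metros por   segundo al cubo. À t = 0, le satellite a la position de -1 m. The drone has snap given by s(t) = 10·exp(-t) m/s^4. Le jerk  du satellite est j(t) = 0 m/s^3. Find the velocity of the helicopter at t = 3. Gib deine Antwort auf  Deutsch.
Um dies zu lösen, müssen wir 1 Ableitung unserer Gleichung für die Position x(t) = 4·t^3 + t^2 - 5·t + 2 nehmen. Mit d/dt von x(t) finden wir v(t) = 12·t^2 + 2·t - 5. Aus der Gleichung für die Geschwindigkeit v(t) = 12·t^2 + 2·t - 5, setzen wir t = 3 ein und erhalten v = 109.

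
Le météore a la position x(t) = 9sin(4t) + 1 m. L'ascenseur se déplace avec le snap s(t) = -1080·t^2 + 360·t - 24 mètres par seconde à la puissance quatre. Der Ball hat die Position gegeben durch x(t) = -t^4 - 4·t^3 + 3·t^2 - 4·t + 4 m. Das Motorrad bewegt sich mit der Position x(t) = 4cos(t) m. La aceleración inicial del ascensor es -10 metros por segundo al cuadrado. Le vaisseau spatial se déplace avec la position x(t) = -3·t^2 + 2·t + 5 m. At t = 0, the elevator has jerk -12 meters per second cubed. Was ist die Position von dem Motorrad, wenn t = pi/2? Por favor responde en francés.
En utilisant x(t) = 4·cos(t) et en substituant t = pi/2, nous trouvons x = 0.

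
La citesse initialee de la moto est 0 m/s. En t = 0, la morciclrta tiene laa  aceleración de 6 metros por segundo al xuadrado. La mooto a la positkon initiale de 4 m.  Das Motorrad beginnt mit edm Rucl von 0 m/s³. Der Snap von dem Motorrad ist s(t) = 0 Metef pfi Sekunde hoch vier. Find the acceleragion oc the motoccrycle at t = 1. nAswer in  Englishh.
To find the answer, we compute 2 integrals of s(t) = 0. The integral of snap, with j(0) = 0, gives jerk: j(t) = 0. Integrating jerk and using the initial condition a(0) = 6, we get a(t) = 6. Using a(t) = 6 and substituting t = 1, we find a = 6.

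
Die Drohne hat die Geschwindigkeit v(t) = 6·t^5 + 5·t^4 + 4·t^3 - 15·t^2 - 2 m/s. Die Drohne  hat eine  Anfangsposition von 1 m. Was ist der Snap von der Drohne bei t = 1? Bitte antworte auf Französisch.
Pour résoudre ceci, nous devons prendre 3 dérivées de notre équation de la vitesse v(t) = 6·t^5 + 5·t^4 + 4·t^3 - 15·t^2 - 2. En dérivant la vitesse, nous obtenons l'accélération: a(t) = 30·t^4 + 20·t^3 + 12·t^2 - 30·t. En dérivant l'accélération, nous obtenons le jerk: j(t) = 120·t^3 + 60·t^2 + 24·t - 30. En prenant d/dt de j(t), nous trouvons s(t) = 360·t^2 + 120·t + 24. De l'équation du snap s(t) = 360·t^2 + 120·t + 24, nous substituons t = 1 pour obtenir s = 504.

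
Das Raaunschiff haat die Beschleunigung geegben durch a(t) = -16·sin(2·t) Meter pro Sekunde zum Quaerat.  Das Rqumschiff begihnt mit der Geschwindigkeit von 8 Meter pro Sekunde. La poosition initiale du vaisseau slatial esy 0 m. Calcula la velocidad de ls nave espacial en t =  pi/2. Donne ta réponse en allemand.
Wir müssen unsere Gleichung für die Beschleunigung a(t) = -16·sin(2·t) 1-mal integrieren. Mit ∫a(t)dt und Anwendung von v(0) = 8, finden wir v(t) = 8·cos(2·t). Mit v(t) = 8·cos(2·t) und Einsetzen von t = pi/2, finden wir v = -8.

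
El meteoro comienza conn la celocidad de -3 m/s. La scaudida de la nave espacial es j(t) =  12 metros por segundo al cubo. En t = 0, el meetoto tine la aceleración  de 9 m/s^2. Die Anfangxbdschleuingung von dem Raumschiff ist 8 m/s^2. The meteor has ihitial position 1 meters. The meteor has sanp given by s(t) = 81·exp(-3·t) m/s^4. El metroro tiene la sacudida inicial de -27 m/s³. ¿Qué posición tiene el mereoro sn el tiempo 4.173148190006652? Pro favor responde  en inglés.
To solve this, we need to take 4 integrals of our snap equation s(t) = 81·exp(-3·t). Finding the integral of s(t) and using j(0) = -27: j(t) = -27·exp(-3·t). The integral of jerk is acceleration. Using a(0) = 9, we get a(t) = 9·exp(-3·t). The integral of acceleration, with v(0) = -3, gives velocity: v(t) = -3·exp(-3·t). Integrating velocity and using the initial condition x(0) = 1, we get x(t) = exp(-3·t). Using x(t) = exp(-3·t) and substituting t = 4.173148190006652, we find x = 0.00000365488996694042.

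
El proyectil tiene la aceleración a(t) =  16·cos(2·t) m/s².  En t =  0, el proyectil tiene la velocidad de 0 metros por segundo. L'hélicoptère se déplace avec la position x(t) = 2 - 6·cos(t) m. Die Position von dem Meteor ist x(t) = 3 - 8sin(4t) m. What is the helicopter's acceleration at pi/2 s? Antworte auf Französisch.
Pour résoudre ceci, nous devons prendre 2 dérivées de notre équation de la position x(t) = 2 - 6·cos(t). La dérivée de la position donne la vitesse: v(t) = 6·sin(t). En prenant d/dt de v(t), nous trouvons a(t) = 6·cos(t). De l'équation de l'accélération a(t) = 6·cos(t), nous substituons t = pi/2 pour obtenir a = 0.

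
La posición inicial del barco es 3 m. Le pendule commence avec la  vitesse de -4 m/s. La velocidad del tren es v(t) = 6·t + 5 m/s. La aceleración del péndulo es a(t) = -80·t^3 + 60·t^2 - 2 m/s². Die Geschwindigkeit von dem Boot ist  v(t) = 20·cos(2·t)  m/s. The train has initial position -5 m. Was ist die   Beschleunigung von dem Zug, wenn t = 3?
Ausgehend von der Geschwindigkeit v(t) = 6·t + 5, nehmen wir 1 Ableitung. Die Ableitung von der Geschwindigkeit ergibt die Beschleunigung: a(t) = 6. Wir haben die Beschleunigung a(t) = 6. Durch Einsetzen von t = 3: a(3) = 6.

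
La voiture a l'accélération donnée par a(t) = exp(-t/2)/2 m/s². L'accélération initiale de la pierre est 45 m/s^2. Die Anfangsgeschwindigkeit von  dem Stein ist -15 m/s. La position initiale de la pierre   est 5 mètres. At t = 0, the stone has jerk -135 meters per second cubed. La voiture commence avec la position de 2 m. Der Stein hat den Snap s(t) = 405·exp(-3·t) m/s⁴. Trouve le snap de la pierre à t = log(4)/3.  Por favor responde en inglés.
Using s(t) = 405·exp(-3·t) and substituting t = log(4)/3, we find s = 405/4.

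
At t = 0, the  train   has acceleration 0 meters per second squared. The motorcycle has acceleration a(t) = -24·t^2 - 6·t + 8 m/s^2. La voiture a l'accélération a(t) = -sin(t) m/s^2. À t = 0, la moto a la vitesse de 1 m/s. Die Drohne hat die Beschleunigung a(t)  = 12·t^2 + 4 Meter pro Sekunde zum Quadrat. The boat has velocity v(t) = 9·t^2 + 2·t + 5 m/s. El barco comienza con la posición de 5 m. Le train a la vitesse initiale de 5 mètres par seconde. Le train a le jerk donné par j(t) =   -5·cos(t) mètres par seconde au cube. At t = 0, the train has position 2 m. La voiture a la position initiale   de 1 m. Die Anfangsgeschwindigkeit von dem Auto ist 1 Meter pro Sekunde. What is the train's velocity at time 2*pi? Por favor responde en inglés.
We must find the antiderivative of our jerk equation j(t) = -5·cos(t) 2 times. Integrating jerk and using the initial condition a(0) = 0, we get a(t) = -5·sin(t). Taking ∫a(t)dt and applying v(0) = 5, we find v(t) = 5·cos(t). We have velocity v(t) = 5·cos(t). Substituting t = 2*pi: v(2*pi) = 5.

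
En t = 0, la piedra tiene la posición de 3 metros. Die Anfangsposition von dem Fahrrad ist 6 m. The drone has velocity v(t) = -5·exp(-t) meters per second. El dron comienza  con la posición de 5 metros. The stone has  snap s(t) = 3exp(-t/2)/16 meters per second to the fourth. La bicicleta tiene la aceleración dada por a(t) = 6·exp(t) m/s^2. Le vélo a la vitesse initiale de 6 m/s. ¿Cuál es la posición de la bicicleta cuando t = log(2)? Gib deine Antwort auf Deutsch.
Wir müssen die Stammfunktion unserer Gleichung für die Beschleunigung a(t) = 6·exp(t) 2-mal finden. Durch Integration von der Beschleunigung und Verwendung der Anfangsbedingung v(0) = 6, erhalten wir v(t) = 6·exp(t). Mit ∫v(t)dt und Anwendung von x(0) = 6, finden wir x(t) = 6·exp(t). Wir haben die Position x(t) = 6·exp(t). Durch Einsetzen von t = log(2): x(log(2)) = 12.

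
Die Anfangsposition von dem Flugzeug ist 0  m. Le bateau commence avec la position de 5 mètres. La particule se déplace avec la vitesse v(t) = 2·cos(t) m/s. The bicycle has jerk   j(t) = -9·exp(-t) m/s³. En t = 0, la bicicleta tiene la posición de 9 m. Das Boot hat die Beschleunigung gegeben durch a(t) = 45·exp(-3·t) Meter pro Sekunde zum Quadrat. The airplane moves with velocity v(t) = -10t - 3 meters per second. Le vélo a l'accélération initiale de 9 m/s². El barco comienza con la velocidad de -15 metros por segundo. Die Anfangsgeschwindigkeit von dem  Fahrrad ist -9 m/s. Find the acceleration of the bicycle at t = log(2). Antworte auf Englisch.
To solve this, we need to take 1 integral of our jerk equation j(t) = -9·exp(-t). Taking ∫j(t)dt and applying a(0) = 9, we find a(t) = 9·exp(-t). From the given acceleration equation a(t) = 9·exp(-t), we substitute t = log(2) to get a = 9/2.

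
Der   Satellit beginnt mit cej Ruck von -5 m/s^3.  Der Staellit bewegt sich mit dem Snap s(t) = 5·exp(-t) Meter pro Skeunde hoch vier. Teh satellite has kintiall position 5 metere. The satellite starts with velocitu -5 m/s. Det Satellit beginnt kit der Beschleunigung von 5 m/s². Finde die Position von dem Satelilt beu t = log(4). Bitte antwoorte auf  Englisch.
We need to integrate our snap equation s(t) = 5·exp(-t) 4 times. Integrating snap and using the initial condition j(0) = -5, we get j(t) = -5·exp(-t). The antiderivative of jerk is acceleration. Using a(0) = 5, we get a(t) = 5·exp(-t). The integral of acceleration is velocity. Using v(0) = -5, we get v(t) = -5·exp(-t). Taking ∫v(t)dt and applying x(0) = 5, we find x(t) = 5·exp(-t). Using x(t) = 5·exp(-t) and substituting t = log(4), we find x = 5/4.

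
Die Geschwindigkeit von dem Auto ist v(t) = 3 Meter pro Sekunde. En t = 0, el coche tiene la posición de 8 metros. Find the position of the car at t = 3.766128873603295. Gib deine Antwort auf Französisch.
Nous devons intégrer notre équation de la vitesse v(t) = 3 1 fois. L'intégrale de la vitesse, avec x(0) = 8, donne la position: x(t) = 3·t + 8. Nous avons la position x(t) = 3·t + 8. En substituant t = 3.766128873603295: x(3.766128873603295) = 19.2983866208099.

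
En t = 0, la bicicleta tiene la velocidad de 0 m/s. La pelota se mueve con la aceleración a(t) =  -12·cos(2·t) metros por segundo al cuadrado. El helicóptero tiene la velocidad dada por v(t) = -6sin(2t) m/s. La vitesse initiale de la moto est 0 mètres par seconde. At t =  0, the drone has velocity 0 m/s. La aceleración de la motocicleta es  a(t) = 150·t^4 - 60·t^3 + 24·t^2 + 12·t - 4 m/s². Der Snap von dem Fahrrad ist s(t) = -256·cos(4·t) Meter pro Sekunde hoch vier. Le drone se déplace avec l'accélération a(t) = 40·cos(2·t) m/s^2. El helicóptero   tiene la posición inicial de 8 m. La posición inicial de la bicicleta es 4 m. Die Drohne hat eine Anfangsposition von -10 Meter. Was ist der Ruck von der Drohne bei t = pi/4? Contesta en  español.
Para resolver esto, necesitamos tomar 1 derivada de nuestra ecuación de la aceleración a(t) = 40·cos(2·t). La derivada de la aceleración da la sacudida: j(t) = -80·sin(2·t). De la ecuación de la sacudida j(t) = -80·sin(2·t), sustituimos t = pi/4 para obtener j = -80.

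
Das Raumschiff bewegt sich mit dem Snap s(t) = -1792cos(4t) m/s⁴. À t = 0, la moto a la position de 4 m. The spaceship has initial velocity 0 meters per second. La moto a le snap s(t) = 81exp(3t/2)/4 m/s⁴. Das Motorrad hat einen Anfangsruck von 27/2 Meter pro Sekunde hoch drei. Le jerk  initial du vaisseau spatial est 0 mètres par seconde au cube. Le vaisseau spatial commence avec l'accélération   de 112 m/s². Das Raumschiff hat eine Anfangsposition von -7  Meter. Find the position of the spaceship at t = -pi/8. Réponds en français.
Nous devons trouver l'intégrale de notre équation du snap s(t) = -1792·cos(4·t) 4 fois. La primitive du snap, avec j(0) = 0, donne le jerk: j(t) = -448·sin(4·t). La primitive du jerk est l'accélération. En utilisant a(0) = 112, nous obtenons a(t) = 112·cos(4·t). En intégrant l'accélération et en utilisant la condition initiale v(0) = 0, nous obtenons v(t) = 28·sin(4·t). La primitive de la vitesse, avec x(0) = -7, donne la position: x(t) = -7·cos(4·t). Nous avons la position x(t) = -7·cos(4·t). En substituant t = -pi/8: x(-pi/8) = 0.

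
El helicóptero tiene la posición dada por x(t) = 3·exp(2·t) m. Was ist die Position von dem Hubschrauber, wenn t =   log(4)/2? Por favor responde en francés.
En utilisant x(t) = 3·exp(2·t) et en substituant t = log(4)/2, nous trouvons x = 12.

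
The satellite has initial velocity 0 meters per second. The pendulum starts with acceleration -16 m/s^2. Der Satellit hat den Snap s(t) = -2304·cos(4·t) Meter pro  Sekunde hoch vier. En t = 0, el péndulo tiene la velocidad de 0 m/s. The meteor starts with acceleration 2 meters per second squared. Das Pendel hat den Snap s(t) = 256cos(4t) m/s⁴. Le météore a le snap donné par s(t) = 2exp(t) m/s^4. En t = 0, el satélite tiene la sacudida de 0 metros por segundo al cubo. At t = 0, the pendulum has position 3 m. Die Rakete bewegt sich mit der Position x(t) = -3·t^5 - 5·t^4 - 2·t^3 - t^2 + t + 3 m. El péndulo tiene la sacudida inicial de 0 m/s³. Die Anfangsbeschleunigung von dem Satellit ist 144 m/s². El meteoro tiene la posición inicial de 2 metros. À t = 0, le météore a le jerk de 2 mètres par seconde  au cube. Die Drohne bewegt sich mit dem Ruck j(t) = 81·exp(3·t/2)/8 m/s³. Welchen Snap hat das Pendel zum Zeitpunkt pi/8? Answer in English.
Using s(t) = 256·cos(4·t) and substituting t = pi/8, we find s = 0.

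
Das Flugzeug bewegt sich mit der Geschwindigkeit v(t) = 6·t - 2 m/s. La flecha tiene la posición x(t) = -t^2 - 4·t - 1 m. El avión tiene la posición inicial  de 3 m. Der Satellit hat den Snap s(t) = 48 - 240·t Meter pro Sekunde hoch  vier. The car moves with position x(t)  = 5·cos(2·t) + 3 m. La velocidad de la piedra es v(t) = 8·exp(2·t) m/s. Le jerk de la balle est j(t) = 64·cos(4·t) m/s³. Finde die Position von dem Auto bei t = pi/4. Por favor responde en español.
De la ecuación de la posición x(t) = 5·cos(2·t) + 3, sustituimos t = pi/4 para obtener x = 3.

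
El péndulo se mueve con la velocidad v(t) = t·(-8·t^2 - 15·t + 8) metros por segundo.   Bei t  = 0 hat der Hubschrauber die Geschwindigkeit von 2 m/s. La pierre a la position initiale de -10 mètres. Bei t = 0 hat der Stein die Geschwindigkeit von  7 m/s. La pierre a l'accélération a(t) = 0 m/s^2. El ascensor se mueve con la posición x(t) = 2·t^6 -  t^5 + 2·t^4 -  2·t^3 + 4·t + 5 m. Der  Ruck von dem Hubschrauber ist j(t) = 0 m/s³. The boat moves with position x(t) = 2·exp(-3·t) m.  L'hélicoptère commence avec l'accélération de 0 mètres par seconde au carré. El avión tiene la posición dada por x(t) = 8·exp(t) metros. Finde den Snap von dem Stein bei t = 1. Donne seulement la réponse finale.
Der Snap bei t = 1 ist s = 0.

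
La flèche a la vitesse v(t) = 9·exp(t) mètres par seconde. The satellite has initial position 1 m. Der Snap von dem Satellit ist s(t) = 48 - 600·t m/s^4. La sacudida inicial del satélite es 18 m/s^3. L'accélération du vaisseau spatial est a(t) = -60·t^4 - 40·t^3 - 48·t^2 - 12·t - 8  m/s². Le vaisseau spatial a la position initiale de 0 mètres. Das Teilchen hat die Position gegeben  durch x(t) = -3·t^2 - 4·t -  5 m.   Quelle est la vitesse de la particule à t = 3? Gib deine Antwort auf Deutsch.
Um dies zu lösen, müssen wir 1 Ableitung unserer Gleichung für die Position x(t) = -3·t^2 - 4·t - 5 nehmen. Die Ableitung von der Position ergibt die Geschwindigkeit: v(t) = -6·t - 4. Aus der Gleichung für die Geschwindigkeit v(t) = -6·t - 4, setzen wir t = 3 ein und erhalten v = -22.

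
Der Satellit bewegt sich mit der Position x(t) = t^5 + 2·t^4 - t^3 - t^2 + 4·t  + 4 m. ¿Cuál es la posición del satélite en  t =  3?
De la ecuación de la posición x(t) = t^5 + 2·t^4 - t^3 - t^2 + 4·t + 4, sustituimos t = 3 para obtener x = 385.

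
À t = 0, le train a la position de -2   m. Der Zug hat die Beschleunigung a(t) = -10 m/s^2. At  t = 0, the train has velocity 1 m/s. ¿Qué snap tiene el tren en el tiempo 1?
Para resolver esto, necesitamos tomar 2 derivadas de nuestra ecuación de la aceleración a(t) = -10. Tomando d/dt de a(t), encontramos j(t) = 0. La derivada de la sacudida da el snap: s(t) = 0. Usando s(t) = 0 y sustituyendo t = 1, encontramos s = 0.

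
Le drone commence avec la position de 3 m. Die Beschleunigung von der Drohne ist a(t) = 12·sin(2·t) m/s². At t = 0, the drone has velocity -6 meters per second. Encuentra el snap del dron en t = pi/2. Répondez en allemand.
Ausgehend von der Beschleunigung a(t) = 12·sin(2·t), nehmen wir 2 Ableitungen. Mit d/dt von a(t) finden wir j(t) = 24·cos(2·t). Die Ableitung von dem Ruck ergibt den Snap: s(t) = -48·sin(2·t). Mit s(t) = -48·sin(2·t) und Einsetzen von t = pi/2, finden wir s = 0.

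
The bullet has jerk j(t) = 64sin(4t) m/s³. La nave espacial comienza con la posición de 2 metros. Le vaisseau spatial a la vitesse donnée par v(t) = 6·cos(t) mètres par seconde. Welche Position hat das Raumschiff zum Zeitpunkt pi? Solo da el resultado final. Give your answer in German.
Bei t = pi, x = 2.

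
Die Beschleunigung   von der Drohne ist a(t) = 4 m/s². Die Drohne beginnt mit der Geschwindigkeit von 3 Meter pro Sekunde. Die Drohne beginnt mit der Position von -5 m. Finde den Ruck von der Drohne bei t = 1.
Ausgehend von der Beschleunigung a(t) = 4, nehmen wir 1 Ableitung. Durch Ableiten von der Beschleunigung erhalten wir den Ruck: j(t) = 0. Aus der Gleichung für den Ruck j(t) = 0, setzen wir t = 1 ein und erhalten j = 0.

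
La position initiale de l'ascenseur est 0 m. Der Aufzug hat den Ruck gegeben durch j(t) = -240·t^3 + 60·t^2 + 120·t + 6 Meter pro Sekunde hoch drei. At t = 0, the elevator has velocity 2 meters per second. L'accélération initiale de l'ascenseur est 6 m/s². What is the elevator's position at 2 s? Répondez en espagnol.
Necesitamos integrar nuestra ecuación de la sacudida j(t) = -240·t^3 + 60·t^2 + 120·t + 6 3 veces. La antiderivada de la sacudida es la aceleración. Usando a(0) = 6, obtenemos a(t) = -60·t^4 + 20·t^3 + 60·t^2 + 6·t + 6. Integrando la aceleración y usando la condición inicial v(0) = 2, obtenemos v(t) = -12·t^5 + 5·t^4 + 20·t^3 + 3·t^2 + 6·t + 2. La integral de la velocidad es la posición. Usando x(0) = 0, obtenemos x(t) = -2·t^6 + t^5 + 5·t^4 + t^3 + 3·t^2 + 2·t. Tenemos la posición x(t) = -2·t^6 + t^5 + 5·t^4 + t^3 + 3·t^2 + 2·t. Sustituyendo t = 2: x(2) = 8.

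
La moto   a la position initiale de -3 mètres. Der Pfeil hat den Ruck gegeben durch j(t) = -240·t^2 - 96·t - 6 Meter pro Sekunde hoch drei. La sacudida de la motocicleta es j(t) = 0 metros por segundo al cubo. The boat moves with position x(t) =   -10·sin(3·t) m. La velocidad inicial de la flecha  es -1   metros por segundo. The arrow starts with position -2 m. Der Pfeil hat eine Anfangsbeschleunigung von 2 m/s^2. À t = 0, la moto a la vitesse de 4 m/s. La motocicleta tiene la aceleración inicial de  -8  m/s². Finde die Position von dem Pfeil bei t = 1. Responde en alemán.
Wir müssen die Stammfunktion unserer Gleichung für den Ruck j(t) = -240·t^2 - 96·t - 6 3-mal finden. Durch Integration von dem Ruck und Verwendung der Anfangsbedingung a(0) = 2, erhalten wir a(t) = -80·t^3 - 48·t^2 - 6·t + 2. Durch Integration von der Beschleunigung und Verwendung der Anfangsbedingung v(0) = -1, erhalten wir v(t) = -20·t^4 - 16·t^3 - 3·t^2 + 2·t - 1. Die Stammfunktion von der Geschwindigkeit ist die Position. Mit x(0) = -2 erhalten wir x(t) = -4·t^5 - 4·t^4 - t^3 + t^2 - t - 2. Wir haben die Position x(t) = -4·t^5 - 4·t^4 - t^3 + t^2 - t - 2. Durch Einsetzen von t = 1: x(1) = -11.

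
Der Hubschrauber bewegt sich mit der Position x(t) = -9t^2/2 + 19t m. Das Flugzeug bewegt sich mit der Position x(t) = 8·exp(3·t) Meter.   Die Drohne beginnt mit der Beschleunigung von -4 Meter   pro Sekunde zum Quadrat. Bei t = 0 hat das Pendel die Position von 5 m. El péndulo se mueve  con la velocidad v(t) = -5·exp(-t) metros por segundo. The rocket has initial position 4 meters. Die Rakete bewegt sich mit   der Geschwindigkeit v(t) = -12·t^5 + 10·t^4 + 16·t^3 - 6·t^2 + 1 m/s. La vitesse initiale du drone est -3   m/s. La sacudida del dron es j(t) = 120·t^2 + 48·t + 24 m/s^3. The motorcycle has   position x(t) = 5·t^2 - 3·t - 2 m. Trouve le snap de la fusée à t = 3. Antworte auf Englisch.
Starting from velocity v(t) = -12·t^5 + 10·t^4 + 16·t^3 - 6·t^2 + 1, we take 3 derivatives. Taking d/dt of v(t), we find a(t) = -60·t^4 + 40·t^3 + 48·t^2 - 12·t. The derivative of acceleration gives jerk: j(t) = -240·t^3 + 120·t^2 + 96·t - 12. Taking d/dt of j(t), we find s(t) = -720·t^2 + 240·t + 96. We have snap s(t) = -720·t^2 + 240·t + 96. Substituting t = 3: s(3) = -5664.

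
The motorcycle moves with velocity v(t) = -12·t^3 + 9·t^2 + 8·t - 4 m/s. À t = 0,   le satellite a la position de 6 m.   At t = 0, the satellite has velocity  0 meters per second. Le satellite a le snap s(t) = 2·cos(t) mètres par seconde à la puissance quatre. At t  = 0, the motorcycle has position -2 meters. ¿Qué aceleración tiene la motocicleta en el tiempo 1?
Partiendo de la velocidad v(t) = -12·t^3 + 9·t^2 + 8·t - 4, tomamos 1 derivada. Tomando d/dt de v(t), encontramos a(t) = -36·t^2 + 18·t + 8. Usando a(t) = -36·t^2 + 18·t + 8 y sustituyendo t = 1, encontramos a = -10.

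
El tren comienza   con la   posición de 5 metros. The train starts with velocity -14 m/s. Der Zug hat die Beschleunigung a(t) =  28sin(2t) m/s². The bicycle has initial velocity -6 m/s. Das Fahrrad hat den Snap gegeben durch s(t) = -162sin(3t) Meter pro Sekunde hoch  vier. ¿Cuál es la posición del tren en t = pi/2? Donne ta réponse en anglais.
Starting from acceleration a(t) = 28·sin(2·t), we take 2 antiderivatives. Taking ∫a(t)dt and applying v(0) = -14, we find v(t) = -14·cos(2·t). Finding the antiderivative of v(t) and using x(0) = 5: x(t) = 5 - 7·sin(2·t). Using x(t) = 5 - 7·sin(2·t) and substituting t = pi/2, we find x = 5.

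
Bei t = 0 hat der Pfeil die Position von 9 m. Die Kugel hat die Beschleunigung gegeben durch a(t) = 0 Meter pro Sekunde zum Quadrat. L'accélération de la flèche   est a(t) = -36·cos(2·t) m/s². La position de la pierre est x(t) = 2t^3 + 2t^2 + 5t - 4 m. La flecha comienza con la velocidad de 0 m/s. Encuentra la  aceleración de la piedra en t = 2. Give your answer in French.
Nous devons dériver notre équation de la position x(t) = 2·t^3 + 2·t^2 + 5·t - 4 2 fois. En prenant d/dt de x(t), nous trouvons v(t) = 6·t^2 + 4·t + 5. La dérivée de la vitesse donne l'accélération: a(t) = 12·t + 4. Nous avons l'accélération a(t) = 12·t + 4. En substituant t = 2: a(2) = 28.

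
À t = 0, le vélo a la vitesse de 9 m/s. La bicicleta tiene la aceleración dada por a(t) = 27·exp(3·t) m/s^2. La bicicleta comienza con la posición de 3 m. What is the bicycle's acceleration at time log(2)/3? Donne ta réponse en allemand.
Wir haben die Beschleunigung a(t) = 27·exp(3·t). Durch Einsetzen von t = log(2)/3: a(log(2)/3) = 54.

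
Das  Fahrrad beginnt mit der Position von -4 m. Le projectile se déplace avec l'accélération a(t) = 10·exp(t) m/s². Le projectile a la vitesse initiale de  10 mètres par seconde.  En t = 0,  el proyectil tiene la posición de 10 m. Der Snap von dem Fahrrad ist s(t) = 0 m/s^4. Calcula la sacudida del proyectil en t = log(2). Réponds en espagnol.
Para resolver esto, necesitamos tomar 1 derivada de nuestra ecuación de la aceleración a(t) = 10·exp(t). La derivada de la aceleración da la sacudida: j(t) = 10·exp(t). De la ecuación de la sacudida j(t) = 10·exp(t), sustituimos t = log(2) para obtener j = 20.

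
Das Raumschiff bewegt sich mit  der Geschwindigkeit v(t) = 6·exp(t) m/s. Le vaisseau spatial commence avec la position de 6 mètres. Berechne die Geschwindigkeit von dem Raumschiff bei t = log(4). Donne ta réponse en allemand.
Wir haben die Geschwindigkeit v(t) = 6·exp(t). Durch Einsetzen von t = log(4): v(log(4)) = 24.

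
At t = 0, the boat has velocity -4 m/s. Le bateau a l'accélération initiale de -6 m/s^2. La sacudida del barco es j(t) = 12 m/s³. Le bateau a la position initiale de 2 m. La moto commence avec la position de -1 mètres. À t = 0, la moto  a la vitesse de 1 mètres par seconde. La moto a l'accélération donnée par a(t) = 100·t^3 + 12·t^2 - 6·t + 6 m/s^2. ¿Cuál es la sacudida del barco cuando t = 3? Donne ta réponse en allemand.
Wir haben den Ruck j(t) = 12. Durch Einsetzen von t = 3: j(3) = 12.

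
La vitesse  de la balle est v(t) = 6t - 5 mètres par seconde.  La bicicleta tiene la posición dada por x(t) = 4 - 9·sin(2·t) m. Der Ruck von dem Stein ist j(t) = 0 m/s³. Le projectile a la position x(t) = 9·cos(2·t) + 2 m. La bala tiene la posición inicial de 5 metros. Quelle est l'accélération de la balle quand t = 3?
En partant de la vitesse v(t) = 6·t - 5, nous prenons 1 dérivée. En prenant d/dt de v(t), nous trouvons a(t) = 6. En utilisant a(t) = 6 et en substituant t = 3, nous trouvons a = 6.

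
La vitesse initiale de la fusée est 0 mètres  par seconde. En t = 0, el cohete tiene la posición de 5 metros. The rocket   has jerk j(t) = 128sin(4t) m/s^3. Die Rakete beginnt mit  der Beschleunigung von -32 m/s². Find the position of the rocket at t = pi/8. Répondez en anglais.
To solve this, we need to take 3 integrals of our jerk equation j(t) = 128·sin(4·t). Integrating jerk and using the initial condition a(0) = -32, we get a(t) = -32·cos(4·t). Integrating acceleration and using the initial condition v(0) = 0, we get v(t) = -8·sin(4·t). Integrating velocity and using the initial condition x(0) = 5, we get x(t) = 2·cos(4·t) + 3. Using x(t) = 2·cos(4·t) + 3 and substituting t = pi/8, we find x = 3.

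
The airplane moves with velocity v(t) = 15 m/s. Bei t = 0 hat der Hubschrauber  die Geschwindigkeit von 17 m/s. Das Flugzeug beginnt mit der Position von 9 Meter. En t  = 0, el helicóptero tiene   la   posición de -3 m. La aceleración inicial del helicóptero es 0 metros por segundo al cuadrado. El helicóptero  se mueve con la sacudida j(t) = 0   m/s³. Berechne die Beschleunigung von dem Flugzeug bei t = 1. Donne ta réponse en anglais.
To solve this, we need to take 1 derivative of our velocity equation v(t) = 15. Differentiating velocity, we get acceleration: a(t) = 0. From the given acceleration equation a(t) = 0, we substitute t = 1 to get a = 0.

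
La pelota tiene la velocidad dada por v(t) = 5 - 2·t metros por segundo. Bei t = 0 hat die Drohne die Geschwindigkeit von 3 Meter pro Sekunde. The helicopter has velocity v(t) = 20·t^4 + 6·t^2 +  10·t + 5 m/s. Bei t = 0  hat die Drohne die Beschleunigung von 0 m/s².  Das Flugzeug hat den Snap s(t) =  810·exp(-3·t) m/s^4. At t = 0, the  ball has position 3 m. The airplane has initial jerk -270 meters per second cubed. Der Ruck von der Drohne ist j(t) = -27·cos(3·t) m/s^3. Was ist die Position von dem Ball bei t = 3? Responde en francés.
En partant de la vitesse v(t) = 5 - 2·t, nous prenons 1 intégrale. En prenant ∫v(t)dt et en appliquant x(0) = 3, nous trouvons x(t) = -t^2 + 5·t + 3. Nous avons la position x(t) = -t^2 + 5·t + 3. En substituant t = 3: x(3) = 9.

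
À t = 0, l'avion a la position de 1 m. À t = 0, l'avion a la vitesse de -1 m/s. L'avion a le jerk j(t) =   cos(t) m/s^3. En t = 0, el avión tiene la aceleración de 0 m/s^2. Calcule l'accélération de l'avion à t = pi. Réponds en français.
Nous devons intégrer notre équation du jerk j(t) = cos(t) 1 fois. En intégrant le jerk et en utilisant la condition initiale a(0) = 0, nous obtenons a(t) = sin(t). Nous avons l'accélération a(t) = sin(t). En substituant t = pi: a(pi) = 0.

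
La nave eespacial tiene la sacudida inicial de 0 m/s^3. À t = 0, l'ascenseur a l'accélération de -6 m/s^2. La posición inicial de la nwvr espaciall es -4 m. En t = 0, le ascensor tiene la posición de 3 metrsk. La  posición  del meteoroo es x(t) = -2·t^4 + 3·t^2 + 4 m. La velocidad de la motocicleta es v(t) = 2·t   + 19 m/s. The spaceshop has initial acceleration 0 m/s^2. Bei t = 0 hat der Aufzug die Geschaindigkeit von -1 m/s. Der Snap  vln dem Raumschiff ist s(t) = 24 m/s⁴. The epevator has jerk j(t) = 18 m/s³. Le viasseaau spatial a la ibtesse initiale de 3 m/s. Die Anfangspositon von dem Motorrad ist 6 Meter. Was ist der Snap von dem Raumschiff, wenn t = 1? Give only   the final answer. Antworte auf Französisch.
Le snap à t = 1 est s = 24.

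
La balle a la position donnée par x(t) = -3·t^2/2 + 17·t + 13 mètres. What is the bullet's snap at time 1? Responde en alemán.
Um dies zu lösen, müssen wir 4 Ableitungen unserer Gleichung für die Position x(t) = -3·t^2/2 + 17·t + 13 nehmen. Durch Ableiten von der Position erhalten wir die Geschwindigkeit: v(t) = 17 - 3·t. Durch Ableiten von der Geschwindigkeit erhalten wir die Beschleunigung: a(t) = -3. Mit d/dt von a(t) finden wir j(t) = 0. Die Ableitung von dem Ruck ergibt den Snap: s(t) = 0. Aus der Gleichung für den Snap s(t) = 0, setzen wir t = 1 ein und erhalten s = 0.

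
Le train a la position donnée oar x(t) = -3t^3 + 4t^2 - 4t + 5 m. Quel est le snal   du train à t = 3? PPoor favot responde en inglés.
Starting from position x(t) = -3·t^3 + 4·t^2 - 4·t + 5, we take 4 derivatives. The derivative of position gives velocity: v(t) = -9·t^2 + 8·t - 4. The derivative of velocity gives acceleration: a(t) = 8 - 18·t. Taking d/dt of a(t), we find j(t) = -18. Differentiating jerk, we get snap: s(t) = 0. We have snap s(t) = 0. Substituting t = 3: s(3) = 0.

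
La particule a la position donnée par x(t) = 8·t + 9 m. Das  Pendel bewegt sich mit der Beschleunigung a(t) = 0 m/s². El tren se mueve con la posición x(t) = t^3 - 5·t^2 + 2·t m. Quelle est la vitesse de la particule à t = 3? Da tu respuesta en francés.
En partant de la position x(t) = 8·t + 9, nous prenons 1 dérivée. La dérivée de la position donne la vitesse: v(t) = 8. En utilisant v(t) = 8 et en substituant t = 3, nous trouvons v = 8.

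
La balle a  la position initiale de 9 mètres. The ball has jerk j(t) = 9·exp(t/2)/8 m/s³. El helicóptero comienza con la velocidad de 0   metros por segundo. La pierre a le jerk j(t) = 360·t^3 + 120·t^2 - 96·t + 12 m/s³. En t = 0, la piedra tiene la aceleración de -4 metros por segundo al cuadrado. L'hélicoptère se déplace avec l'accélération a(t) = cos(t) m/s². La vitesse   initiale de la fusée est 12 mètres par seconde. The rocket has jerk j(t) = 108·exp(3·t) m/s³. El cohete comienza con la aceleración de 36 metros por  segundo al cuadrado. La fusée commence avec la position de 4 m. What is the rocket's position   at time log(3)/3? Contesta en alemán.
Wir müssen unsere Gleichung für den Ruck j(t) = 108·exp(3·t) 3-mal integrieren. Durch Integration von dem Ruck und Verwendung der Anfangsbedingung a(0) = 36, erhalten wir a(t) = 36·exp(3·t). Das Integral von der Beschleunigung ist die Geschwindigkeit. Mit v(0) = 12 erhalten wir v(t) = 12·exp(3·t). Durch Integration von der Geschwindigkeit und Verwendung der Anfangsbedingung x(0) = 4, erhalten wir x(t) = 4·exp(3·t). Aus der Gleichung für die Position x(t) = 4·exp(3·t), setzen wir t = log(3)/3 ein und erhalten x = 12.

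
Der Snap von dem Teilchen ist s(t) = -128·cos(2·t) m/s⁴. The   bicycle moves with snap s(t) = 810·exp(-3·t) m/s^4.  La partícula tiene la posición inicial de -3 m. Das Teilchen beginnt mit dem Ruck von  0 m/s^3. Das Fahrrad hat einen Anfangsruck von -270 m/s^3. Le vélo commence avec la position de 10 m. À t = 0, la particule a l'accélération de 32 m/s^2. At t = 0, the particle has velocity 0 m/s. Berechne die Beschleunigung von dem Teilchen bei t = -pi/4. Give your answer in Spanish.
Partiendo del snap s(t) = -128·cos(2·t), tomamos 2 integrales. Tomando ∫s(t)dt y aplicando j(0) = 0, encontramos j(t) = -64·sin(2·t). La integral de la sacudida, con a(0) = 32, da la aceleración: a(t) = 32·cos(2·t). Usando a(t) = 32·cos(2·t) y sustituyendo t = -pi/4, encontramos a = 0.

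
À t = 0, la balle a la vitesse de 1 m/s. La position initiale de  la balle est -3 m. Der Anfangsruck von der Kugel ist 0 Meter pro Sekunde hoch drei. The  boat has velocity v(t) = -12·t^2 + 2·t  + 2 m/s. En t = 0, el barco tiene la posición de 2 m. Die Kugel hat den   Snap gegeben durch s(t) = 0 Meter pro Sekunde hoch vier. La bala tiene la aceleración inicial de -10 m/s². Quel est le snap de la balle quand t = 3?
En utilisant s(t) = 0 et en substituant t = 3, nous trouvons s = 0.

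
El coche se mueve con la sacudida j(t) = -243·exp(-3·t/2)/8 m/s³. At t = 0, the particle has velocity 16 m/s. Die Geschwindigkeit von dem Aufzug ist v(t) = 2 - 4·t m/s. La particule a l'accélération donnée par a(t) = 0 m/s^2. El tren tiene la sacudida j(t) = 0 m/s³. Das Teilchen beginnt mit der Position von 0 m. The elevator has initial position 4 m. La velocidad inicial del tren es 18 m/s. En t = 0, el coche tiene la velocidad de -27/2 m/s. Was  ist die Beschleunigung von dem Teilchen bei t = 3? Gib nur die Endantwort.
Die Beschleunigung bei t = 3 ist a = 0.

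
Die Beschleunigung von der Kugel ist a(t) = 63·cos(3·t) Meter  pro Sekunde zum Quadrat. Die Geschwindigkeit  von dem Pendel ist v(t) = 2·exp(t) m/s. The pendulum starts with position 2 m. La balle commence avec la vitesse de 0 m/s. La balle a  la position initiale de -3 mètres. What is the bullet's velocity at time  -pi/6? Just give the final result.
The answer is -21.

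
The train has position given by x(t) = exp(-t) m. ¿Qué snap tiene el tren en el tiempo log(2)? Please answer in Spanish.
Partiendo de la posición x(t) = exp(-t), tomamos 4 derivadas. La derivada de la posición da la velocidad: v(t) = -exp(-t). Tomando d/dt de v(t), encontramos a(t) = exp(-t). Derivando la aceleración, obtenemos la sacudida: j(t) = -exp(-t). Derivando la sacudida, obtenemos el snap: s(t) = exp(-t). De la ecuación del snap s(t) = exp(-t), sustituimos t = log(2) para obtener s = 1/2.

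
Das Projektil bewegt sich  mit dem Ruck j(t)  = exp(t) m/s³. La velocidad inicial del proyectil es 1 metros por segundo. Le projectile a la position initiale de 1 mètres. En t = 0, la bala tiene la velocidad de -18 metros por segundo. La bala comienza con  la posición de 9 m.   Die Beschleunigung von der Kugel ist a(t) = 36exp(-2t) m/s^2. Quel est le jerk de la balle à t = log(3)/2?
En partant de l'accélération a(t) = 36·exp(-2·t), nous prenons 1 dérivée. En dérivant l'accélération, nous obtenons le jerk: j(t) = -72·exp(-2·t). En utilisant j(t) = -72·exp(-2·t) et en substituant t = log(3)/2, nous trouvons j = -24.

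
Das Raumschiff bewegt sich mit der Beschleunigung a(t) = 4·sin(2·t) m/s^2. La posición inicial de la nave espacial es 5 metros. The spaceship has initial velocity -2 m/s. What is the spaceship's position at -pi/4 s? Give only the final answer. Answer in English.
The position at t = -pi/4 is x = 6.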